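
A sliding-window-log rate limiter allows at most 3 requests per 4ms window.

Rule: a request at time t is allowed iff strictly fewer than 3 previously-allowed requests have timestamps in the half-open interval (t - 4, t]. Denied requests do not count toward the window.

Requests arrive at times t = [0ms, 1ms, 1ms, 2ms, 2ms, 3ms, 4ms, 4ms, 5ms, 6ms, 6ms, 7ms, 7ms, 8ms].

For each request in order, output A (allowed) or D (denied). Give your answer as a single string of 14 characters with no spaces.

Answer: AAADDDADAADDDA

Derivation:
Tracking allowed requests in the window:
  req#1 t=0ms: ALLOW
  req#2 t=1ms: ALLOW
  req#3 t=1ms: ALLOW
  req#4 t=2ms: DENY
  req#5 t=2ms: DENY
  req#6 t=3ms: DENY
  req#7 t=4ms: ALLOW
  req#8 t=4ms: DENY
  req#9 t=5ms: ALLOW
  req#10 t=6ms: ALLOW
  req#11 t=6ms: DENY
  req#12 t=7ms: DENY
  req#13 t=7ms: DENY
  req#14 t=8ms: ALLOW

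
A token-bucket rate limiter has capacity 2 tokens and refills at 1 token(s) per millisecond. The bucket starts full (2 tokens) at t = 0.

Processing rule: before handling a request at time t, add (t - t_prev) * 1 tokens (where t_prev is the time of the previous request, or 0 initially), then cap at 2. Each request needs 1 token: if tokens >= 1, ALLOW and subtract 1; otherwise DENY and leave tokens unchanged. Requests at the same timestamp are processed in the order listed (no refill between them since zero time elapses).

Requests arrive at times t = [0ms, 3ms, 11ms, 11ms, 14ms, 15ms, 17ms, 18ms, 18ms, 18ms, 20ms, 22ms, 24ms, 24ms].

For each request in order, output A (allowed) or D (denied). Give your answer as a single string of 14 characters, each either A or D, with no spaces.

Simulating step by step:
  req#1 t=0ms: ALLOW
  req#2 t=3ms: ALLOW
  req#3 t=11ms: ALLOW
  req#4 t=11ms: ALLOW
  req#5 t=14ms: ALLOW
  req#6 t=15ms: ALLOW
  req#7 t=17ms: ALLOW
  req#8 t=18ms: ALLOW
  req#9 t=18ms: ALLOW
  req#10 t=18ms: DENY
  req#11 t=20ms: ALLOW
  req#12 t=22ms: ALLOW
  req#13 t=24ms: ALLOW
  req#14 t=24ms: ALLOW

Answer: AAAAAAAAADAAAA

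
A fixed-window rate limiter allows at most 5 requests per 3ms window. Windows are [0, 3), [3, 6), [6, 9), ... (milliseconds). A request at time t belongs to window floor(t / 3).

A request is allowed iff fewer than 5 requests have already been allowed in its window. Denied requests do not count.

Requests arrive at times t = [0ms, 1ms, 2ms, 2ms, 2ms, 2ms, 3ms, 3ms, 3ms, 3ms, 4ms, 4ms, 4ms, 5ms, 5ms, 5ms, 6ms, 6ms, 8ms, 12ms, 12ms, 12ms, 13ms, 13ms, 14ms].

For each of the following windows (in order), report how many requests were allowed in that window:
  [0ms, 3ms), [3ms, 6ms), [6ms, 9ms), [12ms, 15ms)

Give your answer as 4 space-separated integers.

Answer: 5 5 3 5

Derivation:
Processing requests:
  req#1 t=0ms (window 0): ALLOW
  req#2 t=1ms (window 0): ALLOW
  req#3 t=2ms (window 0): ALLOW
  req#4 t=2ms (window 0): ALLOW
  req#5 t=2ms (window 0): ALLOW
  req#6 t=2ms (window 0): DENY
  req#7 t=3ms (window 1): ALLOW
  req#8 t=3ms (window 1): ALLOW
  req#9 t=3ms (window 1): ALLOW
  req#10 t=3ms (window 1): ALLOW
  req#11 t=4ms (window 1): ALLOW
  req#12 t=4ms (window 1): DENY
  req#13 t=4ms (window 1): DENY
  req#14 t=5ms (window 1): DENY
  req#15 t=5ms (window 1): DENY
  req#16 t=5ms (window 1): DENY
  req#17 t=6ms (window 2): ALLOW
  req#18 t=6ms (window 2): ALLOW
  req#19 t=8ms (window 2): ALLOW
  req#20 t=12ms (window 4): ALLOW
  req#21 t=12ms (window 4): ALLOW
  req#22 t=12ms (window 4): ALLOW
  req#23 t=13ms (window 4): ALLOW
  req#24 t=13ms (window 4): ALLOW
  req#25 t=14ms (window 4): DENY

Allowed counts by window: 5 5 3 5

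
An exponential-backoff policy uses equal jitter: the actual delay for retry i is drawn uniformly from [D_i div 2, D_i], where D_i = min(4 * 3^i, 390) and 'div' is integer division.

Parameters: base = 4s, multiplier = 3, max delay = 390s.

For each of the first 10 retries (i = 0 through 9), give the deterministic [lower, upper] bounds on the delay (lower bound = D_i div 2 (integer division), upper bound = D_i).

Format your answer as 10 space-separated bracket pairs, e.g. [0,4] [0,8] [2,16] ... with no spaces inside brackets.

Answer: [2,4] [6,12] [18,36] [54,108] [162,324] [195,390] [195,390] [195,390] [195,390] [195,390]

Derivation:
Computing bounds per retry:
  i=0: D_i=min(4*3^0,390)=4, bounds=[2,4]
  i=1: D_i=min(4*3^1,390)=12, bounds=[6,12]
  i=2: D_i=min(4*3^2,390)=36, bounds=[18,36]
  i=3: D_i=min(4*3^3,390)=108, bounds=[54,108]
  i=4: D_i=min(4*3^4,390)=324, bounds=[162,324]
  i=5: D_i=min(4*3^5,390)=390, bounds=[195,390]
  i=6: D_i=min(4*3^6,390)=390, bounds=[195,390]
  i=7: D_i=min(4*3^7,390)=390, bounds=[195,390]
  i=8: D_i=min(4*3^8,390)=390, bounds=[195,390]
  i=9: D_i=min(4*3^9,390)=390, bounds=[195,390]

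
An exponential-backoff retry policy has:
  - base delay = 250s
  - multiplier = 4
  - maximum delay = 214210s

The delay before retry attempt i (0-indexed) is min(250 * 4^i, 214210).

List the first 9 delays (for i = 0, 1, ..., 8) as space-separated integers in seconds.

Computing each delay:
  i=0: min(250*4^0, 214210) = 250
  i=1: min(250*4^1, 214210) = 1000
  i=2: min(250*4^2, 214210) = 4000
  i=3: min(250*4^3, 214210) = 16000
  i=4: min(250*4^4, 214210) = 64000
  i=5: min(250*4^5, 214210) = 214210
  i=6: min(250*4^6, 214210) = 214210
  i=7: min(250*4^7, 214210) = 214210
  i=8: min(250*4^8, 214210) = 214210

Answer: 250 1000 4000 16000 64000 214210 214210 214210 214210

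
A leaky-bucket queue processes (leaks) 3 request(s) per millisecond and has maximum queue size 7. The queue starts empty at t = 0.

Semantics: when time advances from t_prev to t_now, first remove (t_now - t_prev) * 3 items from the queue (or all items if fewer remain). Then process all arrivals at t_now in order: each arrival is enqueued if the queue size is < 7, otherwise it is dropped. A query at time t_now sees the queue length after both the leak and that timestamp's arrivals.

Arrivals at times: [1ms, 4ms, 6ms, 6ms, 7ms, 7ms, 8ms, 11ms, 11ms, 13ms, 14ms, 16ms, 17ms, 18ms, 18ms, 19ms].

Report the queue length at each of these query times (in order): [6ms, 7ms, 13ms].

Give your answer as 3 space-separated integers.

Answer: 2 2 1

Derivation:
Queue lengths at query times:
  query t=6ms: backlog = 2
  query t=7ms: backlog = 2
  query t=13ms: backlog = 1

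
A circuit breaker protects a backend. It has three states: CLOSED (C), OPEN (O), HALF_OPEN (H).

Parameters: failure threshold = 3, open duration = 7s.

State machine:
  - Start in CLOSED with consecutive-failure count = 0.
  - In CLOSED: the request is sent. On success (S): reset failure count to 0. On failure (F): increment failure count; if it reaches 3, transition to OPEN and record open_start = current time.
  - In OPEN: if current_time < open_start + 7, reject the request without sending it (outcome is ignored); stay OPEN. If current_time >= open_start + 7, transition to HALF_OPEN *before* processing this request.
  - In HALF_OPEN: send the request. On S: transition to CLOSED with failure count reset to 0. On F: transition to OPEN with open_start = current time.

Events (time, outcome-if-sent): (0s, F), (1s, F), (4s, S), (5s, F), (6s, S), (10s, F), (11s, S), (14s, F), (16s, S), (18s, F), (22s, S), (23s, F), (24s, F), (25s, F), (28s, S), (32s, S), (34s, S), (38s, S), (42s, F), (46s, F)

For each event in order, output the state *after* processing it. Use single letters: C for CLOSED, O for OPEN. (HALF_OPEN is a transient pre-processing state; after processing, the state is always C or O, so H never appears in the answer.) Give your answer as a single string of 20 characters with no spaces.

Answer: CCCCCCCCCCCCCOOCCCCC

Derivation:
State after each event:
  event#1 t=0s outcome=F: state=CLOSED
  event#2 t=1s outcome=F: state=CLOSED
  event#3 t=4s outcome=S: state=CLOSED
  event#4 t=5s outcome=F: state=CLOSED
  event#5 t=6s outcome=S: state=CLOSED
  event#6 t=10s outcome=F: state=CLOSED
  event#7 t=11s outcome=S: state=CLOSED
  event#8 t=14s outcome=F: state=CLOSED
  event#9 t=16s outcome=S: state=CLOSED
  event#10 t=18s outcome=F: state=CLOSED
  event#11 t=22s outcome=S: state=CLOSED
  event#12 t=23s outcome=F: state=CLOSED
  event#13 t=24s outcome=F: state=CLOSED
  event#14 t=25s outcome=F: state=OPEN
  event#15 t=28s outcome=S: state=OPEN
  event#16 t=32s outcome=S: state=CLOSED
  event#17 t=34s outcome=S: state=CLOSED
  event#18 t=38s outcome=S: state=CLOSED
  event#19 t=42s outcome=F: state=CLOSED
  event#20 t=46s outcome=F: state=CLOSED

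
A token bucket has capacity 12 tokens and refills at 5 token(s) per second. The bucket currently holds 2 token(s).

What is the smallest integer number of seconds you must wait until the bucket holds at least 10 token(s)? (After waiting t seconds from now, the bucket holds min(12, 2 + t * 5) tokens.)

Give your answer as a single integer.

Answer: 2

Derivation:
Need 2 + t * 5 >= 10, so t >= 8/5.
Smallest integer t = ceil(8/5) = 2.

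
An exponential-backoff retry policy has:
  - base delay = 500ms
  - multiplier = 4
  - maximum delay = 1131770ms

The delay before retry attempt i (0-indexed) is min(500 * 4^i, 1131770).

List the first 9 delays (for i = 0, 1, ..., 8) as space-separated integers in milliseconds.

Computing each delay:
  i=0: min(500*4^0, 1131770) = 500
  i=1: min(500*4^1, 1131770) = 2000
  i=2: min(500*4^2, 1131770) = 8000
  i=3: min(500*4^3, 1131770) = 32000
  i=4: min(500*4^4, 1131770) = 128000
  i=5: min(500*4^5, 1131770) = 512000
  i=6: min(500*4^6, 1131770) = 1131770
  i=7: min(500*4^7, 1131770) = 1131770
  i=8: min(500*4^8, 1131770) = 1131770

Answer: 500 2000 8000 32000 128000 512000 1131770 1131770 1131770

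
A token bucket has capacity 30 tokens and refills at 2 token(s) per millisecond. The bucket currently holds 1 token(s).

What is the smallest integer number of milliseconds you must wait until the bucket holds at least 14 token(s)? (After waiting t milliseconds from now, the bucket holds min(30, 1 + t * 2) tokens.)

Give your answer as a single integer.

Need 1 + t * 2 >= 14, so t >= 13/2.
Smallest integer t = ceil(13/2) = 7.

Answer: 7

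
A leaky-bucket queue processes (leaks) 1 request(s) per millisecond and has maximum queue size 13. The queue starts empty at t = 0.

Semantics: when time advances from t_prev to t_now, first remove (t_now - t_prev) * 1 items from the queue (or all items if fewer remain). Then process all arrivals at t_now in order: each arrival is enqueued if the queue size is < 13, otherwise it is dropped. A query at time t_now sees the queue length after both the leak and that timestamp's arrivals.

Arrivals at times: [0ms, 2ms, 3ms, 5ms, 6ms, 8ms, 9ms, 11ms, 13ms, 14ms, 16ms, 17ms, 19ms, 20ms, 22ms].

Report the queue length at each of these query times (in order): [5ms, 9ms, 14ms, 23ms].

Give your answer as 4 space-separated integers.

Queue lengths at query times:
  query t=5ms: backlog = 1
  query t=9ms: backlog = 1
  query t=14ms: backlog = 1
  query t=23ms: backlog = 0

Answer: 1 1 1 0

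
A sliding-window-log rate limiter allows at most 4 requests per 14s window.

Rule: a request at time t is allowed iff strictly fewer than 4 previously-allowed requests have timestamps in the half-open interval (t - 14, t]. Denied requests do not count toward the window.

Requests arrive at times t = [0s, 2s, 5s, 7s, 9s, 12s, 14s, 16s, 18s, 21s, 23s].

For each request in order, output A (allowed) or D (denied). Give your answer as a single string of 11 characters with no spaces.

Tracking allowed requests in the window:
  req#1 t=0s: ALLOW
  req#2 t=2s: ALLOW
  req#3 t=5s: ALLOW
  req#4 t=7s: ALLOW
  req#5 t=9s: DENY
  req#6 t=12s: DENY
  req#7 t=14s: ALLOW
  req#8 t=16s: ALLOW
  req#9 t=18s: DENY
  req#10 t=21s: ALLOW
  req#11 t=23s: ALLOW

Answer: AAAADDAADAA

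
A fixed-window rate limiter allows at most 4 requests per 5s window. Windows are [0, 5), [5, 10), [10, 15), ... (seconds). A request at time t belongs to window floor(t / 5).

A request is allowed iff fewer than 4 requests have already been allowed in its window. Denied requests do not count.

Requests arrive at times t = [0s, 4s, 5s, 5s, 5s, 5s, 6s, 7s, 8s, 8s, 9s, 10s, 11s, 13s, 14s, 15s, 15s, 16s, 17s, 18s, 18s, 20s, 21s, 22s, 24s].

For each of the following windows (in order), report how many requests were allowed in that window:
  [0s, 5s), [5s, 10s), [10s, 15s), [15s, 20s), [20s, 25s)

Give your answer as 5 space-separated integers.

Answer: 2 4 4 4 4

Derivation:
Processing requests:
  req#1 t=0s (window 0): ALLOW
  req#2 t=4s (window 0): ALLOW
  req#3 t=5s (window 1): ALLOW
  req#4 t=5s (window 1): ALLOW
  req#5 t=5s (window 1): ALLOW
  req#6 t=5s (window 1): ALLOW
  req#7 t=6s (window 1): DENY
  req#8 t=7s (window 1): DENY
  req#9 t=8s (window 1): DENY
  req#10 t=8s (window 1): DENY
  req#11 t=9s (window 1): DENY
  req#12 t=10s (window 2): ALLOW
  req#13 t=11s (window 2): ALLOW
  req#14 t=13s (window 2): ALLOW
  req#15 t=14s (window 2): ALLOW
  req#16 t=15s (window 3): ALLOW
  req#17 t=15s (window 3): ALLOW
  req#18 t=16s (window 3): ALLOW
  req#19 t=17s (window 3): ALLOW
  req#20 t=18s (window 3): DENY
  req#21 t=18s (window 3): DENY
  req#22 t=20s (window 4): ALLOW
  req#23 t=21s (window 4): ALLOW
  req#24 t=22s (window 4): ALLOW
  req#25 t=24s (window 4): ALLOW

Allowed counts by window: 2 4 4 4 4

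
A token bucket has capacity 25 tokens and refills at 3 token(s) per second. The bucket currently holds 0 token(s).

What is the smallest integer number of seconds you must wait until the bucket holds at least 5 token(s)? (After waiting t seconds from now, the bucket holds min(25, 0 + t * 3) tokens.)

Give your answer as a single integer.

Need 0 + t * 3 >= 5, so t >= 5/3.
Smallest integer t = ceil(5/3) = 2.

Answer: 2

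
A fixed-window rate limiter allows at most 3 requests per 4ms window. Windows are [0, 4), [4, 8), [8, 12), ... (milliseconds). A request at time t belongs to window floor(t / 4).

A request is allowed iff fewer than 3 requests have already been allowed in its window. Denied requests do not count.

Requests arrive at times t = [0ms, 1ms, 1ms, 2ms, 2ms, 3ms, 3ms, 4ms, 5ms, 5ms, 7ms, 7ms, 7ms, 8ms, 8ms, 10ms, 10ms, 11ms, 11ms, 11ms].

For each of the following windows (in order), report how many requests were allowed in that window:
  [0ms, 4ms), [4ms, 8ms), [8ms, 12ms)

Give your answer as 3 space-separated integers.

Processing requests:
  req#1 t=0ms (window 0): ALLOW
  req#2 t=1ms (window 0): ALLOW
  req#3 t=1ms (window 0): ALLOW
  req#4 t=2ms (window 0): DENY
  req#5 t=2ms (window 0): DENY
  req#6 t=3ms (window 0): DENY
  req#7 t=3ms (window 0): DENY
  req#8 t=4ms (window 1): ALLOW
  req#9 t=5ms (window 1): ALLOW
  req#10 t=5ms (window 1): ALLOW
  req#11 t=7ms (window 1): DENY
  req#12 t=7ms (window 1): DENY
  req#13 t=7ms (window 1): DENY
  req#14 t=8ms (window 2): ALLOW
  req#15 t=8ms (window 2): ALLOW
  req#16 t=10ms (window 2): ALLOW
  req#17 t=10ms (window 2): DENY
  req#18 t=11ms (window 2): DENY
  req#19 t=11ms (window 2): DENY
  req#20 t=11ms (window 2): DENY

Allowed counts by window: 3 3 3

Answer: 3 3 3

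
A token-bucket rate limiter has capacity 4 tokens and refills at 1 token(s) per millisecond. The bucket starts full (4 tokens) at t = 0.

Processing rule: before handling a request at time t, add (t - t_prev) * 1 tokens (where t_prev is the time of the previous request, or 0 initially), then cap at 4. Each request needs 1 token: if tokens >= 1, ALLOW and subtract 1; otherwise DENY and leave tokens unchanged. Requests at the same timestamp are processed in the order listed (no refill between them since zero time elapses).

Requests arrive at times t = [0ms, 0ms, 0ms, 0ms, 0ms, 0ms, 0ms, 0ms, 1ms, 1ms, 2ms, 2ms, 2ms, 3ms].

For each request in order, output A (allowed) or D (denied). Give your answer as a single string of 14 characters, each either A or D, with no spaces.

Answer: AAAADDDDADADDA

Derivation:
Simulating step by step:
  req#1 t=0ms: ALLOW
  req#2 t=0ms: ALLOW
  req#3 t=0ms: ALLOW
  req#4 t=0ms: ALLOW
  req#5 t=0ms: DENY
  req#6 t=0ms: DENY
  req#7 t=0ms: DENY
  req#8 t=0ms: DENY
  req#9 t=1ms: ALLOW
  req#10 t=1ms: DENY
  req#11 t=2ms: ALLOW
  req#12 t=2ms: DENY
  req#13 t=2ms: DENY
  req#14 t=3ms: ALLOW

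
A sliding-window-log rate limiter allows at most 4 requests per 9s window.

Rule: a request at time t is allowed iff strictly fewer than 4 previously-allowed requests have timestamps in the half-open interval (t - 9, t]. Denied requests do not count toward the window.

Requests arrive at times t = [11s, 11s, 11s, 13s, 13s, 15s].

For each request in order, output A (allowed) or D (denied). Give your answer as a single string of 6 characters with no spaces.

Tracking allowed requests in the window:
  req#1 t=11s: ALLOW
  req#2 t=11s: ALLOW
  req#3 t=11s: ALLOW
  req#4 t=13s: ALLOW
  req#5 t=13s: DENY
  req#6 t=15s: DENY

Answer: AAAADD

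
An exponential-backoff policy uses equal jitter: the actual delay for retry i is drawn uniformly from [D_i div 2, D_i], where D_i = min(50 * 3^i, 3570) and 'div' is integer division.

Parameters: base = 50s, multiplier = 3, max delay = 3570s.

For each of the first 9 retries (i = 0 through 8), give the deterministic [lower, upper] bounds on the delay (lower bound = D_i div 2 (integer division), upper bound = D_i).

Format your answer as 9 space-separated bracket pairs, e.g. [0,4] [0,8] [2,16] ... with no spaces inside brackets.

Answer: [25,50] [75,150] [225,450] [675,1350] [1785,3570] [1785,3570] [1785,3570] [1785,3570] [1785,3570]

Derivation:
Computing bounds per retry:
  i=0: D_i=min(50*3^0,3570)=50, bounds=[25,50]
  i=1: D_i=min(50*3^1,3570)=150, bounds=[75,150]
  i=2: D_i=min(50*3^2,3570)=450, bounds=[225,450]
  i=3: D_i=min(50*3^3,3570)=1350, bounds=[675,1350]
  i=4: D_i=min(50*3^4,3570)=3570, bounds=[1785,3570]
  i=5: D_i=min(50*3^5,3570)=3570, bounds=[1785,3570]
  i=6: D_i=min(50*3^6,3570)=3570, bounds=[1785,3570]
  i=7: D_i=min(50*3^7,3570)=3570, bounds=[1785,3570]
  i=8: D_i=min(50*3^8,3570)=3570, bounds=[1785,3570]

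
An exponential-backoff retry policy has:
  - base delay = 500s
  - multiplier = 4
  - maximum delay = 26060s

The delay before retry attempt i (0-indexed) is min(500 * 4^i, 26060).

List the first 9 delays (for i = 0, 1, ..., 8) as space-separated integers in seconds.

Computing each delay:
  i=0: min(500*4^0, 26060) = 500
  i=1: min(500*4^1, 26060) = 2000
  i=2: min(500*4^2, 26060) = 8000
  i=3: min(500*4^3, 26060) = 26060
  i=4: min(500*4^4, 26060) = 26060
  i=5: min(500*4^5, 26060) = 26060
  i=6: min(500*4^6, 26060) = 26060
  i=7: min(500*4^7, 26060) = 26060
  i=8: min(500*4^8, 26060) = 26060

Answer: 500 2000 8000 26060 26060 26060 26060 26060 26060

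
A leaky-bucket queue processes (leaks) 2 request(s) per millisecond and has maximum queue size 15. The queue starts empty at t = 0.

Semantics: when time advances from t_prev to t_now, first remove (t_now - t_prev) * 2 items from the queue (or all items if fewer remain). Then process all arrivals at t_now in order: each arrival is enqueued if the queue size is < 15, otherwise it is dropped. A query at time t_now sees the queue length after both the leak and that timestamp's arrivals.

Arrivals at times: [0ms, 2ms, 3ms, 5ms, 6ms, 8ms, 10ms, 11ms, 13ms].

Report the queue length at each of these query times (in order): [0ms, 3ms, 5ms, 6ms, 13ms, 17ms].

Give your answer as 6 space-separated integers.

Answer: 1 1 1 1 1 0

Derivation:
Queue lengths at query times:
  query t=0ms: backlog = 1
  query t=3ms: backlog = 1
  query t=5ms: backlog = 1
  query t=6ms: backlog = 1
  query t=13ms: backlog = 1
  query t=17ms: backlog = 0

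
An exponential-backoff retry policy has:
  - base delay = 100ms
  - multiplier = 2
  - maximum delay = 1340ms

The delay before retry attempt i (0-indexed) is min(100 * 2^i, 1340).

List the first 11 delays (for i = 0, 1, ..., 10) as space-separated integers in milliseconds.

Computing each delay:
  i=0: min(100*2^0, 1340) = 100
  i=1: min(100*2^1, 1340) = 200
  i=2: min(100*2^2, 1340) = 400
  i=3: min(100*2^3, 1340) = 800
  i=4: min(100*2^4, 1340) = 1340
  i=5: min(100*2^5, 1340) = 1340
  i=6: min(100*2^6, 1340) = 1340
  i=7: min(100*2^7, 1340) = 1340
  i=8: min(100*2^8, 1340) = 1340
  i=9: min(100*2^9, 1340) = 1340
  i=10: min(100*2^10, 1340) = 1340

Answer: 100 200 400 800 1340 1340 1340 1340 1340 1340 1340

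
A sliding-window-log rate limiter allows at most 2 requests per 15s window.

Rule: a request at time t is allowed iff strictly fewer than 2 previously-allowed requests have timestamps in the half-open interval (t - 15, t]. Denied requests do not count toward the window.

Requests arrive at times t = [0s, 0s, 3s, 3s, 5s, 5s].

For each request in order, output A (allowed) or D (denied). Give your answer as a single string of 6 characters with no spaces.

Answer: AADDDD

Derivation:
Tracking allowed requests in the window:
  req#1 t=0s: ALLOW
  req#2 t=0s: ALLOW
  req#3 t=3s: DENY
  req#4 t=3s: DENY
  req#5 t=5s: DENY
  req#6 t=5s: DENY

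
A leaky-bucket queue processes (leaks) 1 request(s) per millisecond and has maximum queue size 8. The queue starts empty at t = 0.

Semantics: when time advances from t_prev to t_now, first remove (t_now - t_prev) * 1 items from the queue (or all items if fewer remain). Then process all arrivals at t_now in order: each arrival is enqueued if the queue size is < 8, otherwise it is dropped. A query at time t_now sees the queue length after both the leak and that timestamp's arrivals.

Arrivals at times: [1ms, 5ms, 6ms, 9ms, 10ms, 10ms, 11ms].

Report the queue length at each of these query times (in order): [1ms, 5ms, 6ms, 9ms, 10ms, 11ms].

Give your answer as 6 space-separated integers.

Answer: 1 1 1 1 2 2

Derivation:
Queue lengths at query times:
  query t=1ms: backlog = 1
  query t=5ms: backlog = 1
  query t=6ms: backlog = 1
  query t=9ms: backlog = 1
  query t=10ms: backlog = 2
  query t=11ms: backlog = 2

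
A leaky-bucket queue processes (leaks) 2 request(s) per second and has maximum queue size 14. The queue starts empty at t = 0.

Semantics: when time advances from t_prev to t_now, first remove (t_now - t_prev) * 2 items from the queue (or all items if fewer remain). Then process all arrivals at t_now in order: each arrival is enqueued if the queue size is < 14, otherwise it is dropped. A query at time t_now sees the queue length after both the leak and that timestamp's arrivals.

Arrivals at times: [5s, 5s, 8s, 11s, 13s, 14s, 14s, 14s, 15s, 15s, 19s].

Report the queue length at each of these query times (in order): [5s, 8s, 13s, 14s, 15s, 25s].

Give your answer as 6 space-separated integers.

Answer: 2 1 1 3 3 0

Derivation:
Queue lengths at query times:
  query t=5s: backlog = 2
  query t=8s: backlog = 1
  query t=13s: backlog = 1
  query t=14s: backlog = 3
  query t=15s: backlog = 3
  query t=25s: backlog = 0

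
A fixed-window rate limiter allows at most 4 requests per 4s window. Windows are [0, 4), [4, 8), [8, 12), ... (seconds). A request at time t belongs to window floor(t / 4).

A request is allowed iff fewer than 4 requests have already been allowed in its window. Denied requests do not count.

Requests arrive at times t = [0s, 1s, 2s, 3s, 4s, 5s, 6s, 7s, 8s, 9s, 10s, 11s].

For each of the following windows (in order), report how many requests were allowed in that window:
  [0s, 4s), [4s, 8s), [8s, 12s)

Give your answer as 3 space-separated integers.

Processing requests:
  req#1 t=0s (window 0): ALLOW
  req#2 t=1s (window 0): ALLOW
  req#3 t=2s (window 0): ALLOW
  req#4 t=3s (window 0): ALLOW
  req#5 t=4s (window 1): ALLOW
  req#6 t=5s (window 1): ALLOW
  req#7 t=6s (window 1): ALLOW
  req#8 t=7s (window 1): ALLOW
  req#9 t=8s (window 2): ALLOW
  req#10 t=9s (window 2): ALLOW
  req#11 t=10s (window 2): ALLOW
  req#12 t=11s (window 2): ALLOW

Allowed counts by window: 4 4 4

Answer: 4 4 4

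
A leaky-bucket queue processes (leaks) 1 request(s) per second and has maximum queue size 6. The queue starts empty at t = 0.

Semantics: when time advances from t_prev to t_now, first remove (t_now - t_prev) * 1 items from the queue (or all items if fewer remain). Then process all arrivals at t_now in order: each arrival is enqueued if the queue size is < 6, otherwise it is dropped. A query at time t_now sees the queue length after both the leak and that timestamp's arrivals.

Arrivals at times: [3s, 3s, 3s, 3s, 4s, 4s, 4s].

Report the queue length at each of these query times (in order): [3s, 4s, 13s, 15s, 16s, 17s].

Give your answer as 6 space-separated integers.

Answer: 4 6 0 0 0 0

Derivation:
Queue lengths at query times:
  query t=3s: backlog = 4
  query t=4s: backlog = 6
  query t=13s: backlog = 0
  query t=15s: backlog = 0
  query t=16s: backlog = 0
  query t=17s: backlog = 0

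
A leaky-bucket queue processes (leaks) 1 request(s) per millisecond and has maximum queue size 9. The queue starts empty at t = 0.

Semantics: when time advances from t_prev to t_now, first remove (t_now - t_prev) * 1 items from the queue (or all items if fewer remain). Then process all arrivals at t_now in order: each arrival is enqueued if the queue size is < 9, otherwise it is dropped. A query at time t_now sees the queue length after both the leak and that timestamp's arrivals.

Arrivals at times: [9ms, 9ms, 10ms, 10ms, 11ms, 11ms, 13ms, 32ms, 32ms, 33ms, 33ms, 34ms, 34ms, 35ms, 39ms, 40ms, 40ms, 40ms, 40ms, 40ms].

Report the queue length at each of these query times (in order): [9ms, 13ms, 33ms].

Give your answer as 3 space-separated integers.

Answer: 2 3 3

Derivation:
Queue lengths at query times:
  query t=9ms: backlog = 2
  query t=13ms: backlog = 3
  query t=33ms: backlog = 3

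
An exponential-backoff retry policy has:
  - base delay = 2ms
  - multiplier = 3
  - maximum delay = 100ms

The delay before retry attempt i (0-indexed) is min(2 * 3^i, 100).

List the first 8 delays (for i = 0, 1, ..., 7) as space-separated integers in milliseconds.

Answer: 2 6 18 54 100 100 100 100

Derivation:
Computing each delay:
  i=0: min(2*3^0, 100) = 2
  i=1: min(2*3^1, 100) = 6
  i=2: min(2*3^2, 100) = 18
  i=3: min(2*3^3, 100) = 54
  i=4: min(2*3^4, 100) = 100
  i=5: min(2*3^5, 100) = 100
  i=6: min(2*3^6, 100) = 100
  i=7: min(2*3^7, 100) = 100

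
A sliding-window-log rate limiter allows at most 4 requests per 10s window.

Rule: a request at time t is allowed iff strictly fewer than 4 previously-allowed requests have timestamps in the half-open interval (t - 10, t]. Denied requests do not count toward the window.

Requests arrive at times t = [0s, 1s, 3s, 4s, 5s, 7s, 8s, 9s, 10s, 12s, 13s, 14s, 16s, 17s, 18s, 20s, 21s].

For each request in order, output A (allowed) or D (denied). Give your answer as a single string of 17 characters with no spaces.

Tracking allowed requests in the window:
  req#1 t=0s: ALLOW
  req#2 t=1s: ALLOW
  req#3 t=3s: ALLOW
  req#4 t=4s: ALLOW
  req#5 t=5s: DENY
  req#6 t=7s: DENY
  req#7 t=8s: DENY
  req#8 t=9s: DENY
  req#9 t=10s: ALLOW
  req#10 t=12s: ALLOW
  req#11 t=13s: ALLOW
  req#12 t=14s: ALLOW
  req#13 t=16s: DENY
  req#14 t=17s: DENY
  req#15 t=18s: DENY
  req#16 t=20s: ALLOW
  req#17 t=21s: DENY

Answer: AAAADDDDAAAADDDAD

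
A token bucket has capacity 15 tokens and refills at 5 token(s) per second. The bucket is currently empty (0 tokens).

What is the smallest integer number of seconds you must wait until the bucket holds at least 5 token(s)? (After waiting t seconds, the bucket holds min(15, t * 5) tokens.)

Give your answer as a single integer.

Need t * 5 >= 5, so t >= 5/5.
Smallest integer t = ceil(5/5) = 1.

Answer: 1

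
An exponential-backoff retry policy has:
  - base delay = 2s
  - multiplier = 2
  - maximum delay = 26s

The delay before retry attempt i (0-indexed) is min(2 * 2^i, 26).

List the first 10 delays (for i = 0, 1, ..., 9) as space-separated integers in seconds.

Answer: 2 4 8 16 26 26 26 26 26 26

Derivation:
Computing each delay:
  i=0: min(2*2^0, 26) = 2
  i=1: min(2*2^1, 26) = 4
  i=2: min(2*2^2, 26) = 8
  i=3: min(2*2^3, 26) = 16
  i=4: min(2*2^4, 26) = 26
  i=5: min(2*2^5, 26) = 26
  i=6: min(2*2^6, 26) = 26
  i=7: min(2*2^7, 26) = 26
  i=8: min(2*2^8, 26) = 26
  i=9: min(2*2^9, 26) = 26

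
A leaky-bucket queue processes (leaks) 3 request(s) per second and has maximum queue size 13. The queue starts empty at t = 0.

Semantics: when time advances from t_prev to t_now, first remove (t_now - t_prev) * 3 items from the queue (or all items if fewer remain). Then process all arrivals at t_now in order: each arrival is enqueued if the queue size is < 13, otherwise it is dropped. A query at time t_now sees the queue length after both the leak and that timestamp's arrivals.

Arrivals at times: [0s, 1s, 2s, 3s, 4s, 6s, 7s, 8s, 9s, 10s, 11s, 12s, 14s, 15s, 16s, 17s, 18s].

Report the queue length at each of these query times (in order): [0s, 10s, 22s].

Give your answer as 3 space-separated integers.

Answer: 1 1 0

Derivation:
Queue lengths at query times:
  query t=0s: backlog = 1
  query t=10s: backlog = 1
  query t=22s: backlog = 0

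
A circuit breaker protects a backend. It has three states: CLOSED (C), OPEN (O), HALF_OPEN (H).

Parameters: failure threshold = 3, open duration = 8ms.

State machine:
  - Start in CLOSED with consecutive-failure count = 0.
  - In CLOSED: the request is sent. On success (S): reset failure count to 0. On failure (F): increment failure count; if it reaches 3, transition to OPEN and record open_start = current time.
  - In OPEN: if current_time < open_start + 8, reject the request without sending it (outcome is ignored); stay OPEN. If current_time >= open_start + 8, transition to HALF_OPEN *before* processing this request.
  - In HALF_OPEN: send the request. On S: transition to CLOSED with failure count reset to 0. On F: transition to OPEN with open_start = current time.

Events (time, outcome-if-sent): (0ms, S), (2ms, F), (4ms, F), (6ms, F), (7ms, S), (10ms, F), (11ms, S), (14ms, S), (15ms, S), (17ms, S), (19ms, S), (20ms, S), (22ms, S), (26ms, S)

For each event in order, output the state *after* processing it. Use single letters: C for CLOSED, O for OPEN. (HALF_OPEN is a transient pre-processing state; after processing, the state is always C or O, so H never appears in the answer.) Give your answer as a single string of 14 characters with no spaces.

State after each event:
  event#1 t=0ms outcome=S: state=CLOSED
  event#2 t=2ms outcome=F: state=CLOSED
  event#3 t=4ms outcome=F: state=CLOSED
  event#4 t=6ms outcome=F: state=OPEN
  event#5 t=7ms outcome=S: state=OPEN
  event#6 t=10ms outcome=F: state=OPEN
  event#7 t=11ms outcome=S: state=OPEN
  event#8 t=14ms outcome=S: state=CLOSED
  event#9 t=15ms outcome=S: state=CLOSED
  event#10 t=17ms outcome=S: state=CLOSED
  event#11 t=19ms outcome=S: state=CLOSED
  event#12 t=20ms outcome=S: state=CLOSED
  event#13 t=22ms outcome=S: state=CLOSED
  event#14 t=26ms outcome=S: state=CLOSED

Answer: CCCOOOOCCCCCCC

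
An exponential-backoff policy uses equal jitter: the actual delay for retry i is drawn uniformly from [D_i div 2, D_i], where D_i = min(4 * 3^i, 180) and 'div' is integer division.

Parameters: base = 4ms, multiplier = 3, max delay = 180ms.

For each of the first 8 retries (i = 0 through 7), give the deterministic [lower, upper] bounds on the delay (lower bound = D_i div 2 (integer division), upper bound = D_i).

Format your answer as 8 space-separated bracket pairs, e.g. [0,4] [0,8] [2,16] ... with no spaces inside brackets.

Computing bounds per retry:
  i=0: D_i=min(4*3^0,180)=4, bounds=[2,4]
  i=1: D_i=min(4*3^1,180)=12, bounds=[6,12]
  i=2: D_i=min(4*3^2,180)=36, bounds=[18,36]
  i=3: D_i=min(4*3^3,180)=108, bounds=[54,108]
  i=4: D_i=min(4*3^4,180)=180, bounds=[90,180]
  i=5: D_i=min(4*3^5,180)=180, bounds=[90,180]
  i=6: D_i=min(4*3^6,180)=180, bounds=[90,180]
  i=7: D_i=min(4*3^7,180)=180, bounds=[90,180]

Answer: [2,4] [6,12] [18,36] [54,108] [90,180] [90,180] [90,180] [90,180]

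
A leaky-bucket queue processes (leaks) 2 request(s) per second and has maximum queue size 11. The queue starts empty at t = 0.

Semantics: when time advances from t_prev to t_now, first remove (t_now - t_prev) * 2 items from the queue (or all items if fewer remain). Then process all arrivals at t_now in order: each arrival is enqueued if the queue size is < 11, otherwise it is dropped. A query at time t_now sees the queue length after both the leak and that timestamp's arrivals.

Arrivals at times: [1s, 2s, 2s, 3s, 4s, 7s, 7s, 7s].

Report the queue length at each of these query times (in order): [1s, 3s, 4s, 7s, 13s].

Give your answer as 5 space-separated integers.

Queue lengths at query times:
  query t=1s: backlog = 1
  query t=3s: backlog = 1
  query t=4s: backlog = 1
  query t=7s: backlog = 3
  query t=13s: backlog = 0

Answer: 1 1 1 3 0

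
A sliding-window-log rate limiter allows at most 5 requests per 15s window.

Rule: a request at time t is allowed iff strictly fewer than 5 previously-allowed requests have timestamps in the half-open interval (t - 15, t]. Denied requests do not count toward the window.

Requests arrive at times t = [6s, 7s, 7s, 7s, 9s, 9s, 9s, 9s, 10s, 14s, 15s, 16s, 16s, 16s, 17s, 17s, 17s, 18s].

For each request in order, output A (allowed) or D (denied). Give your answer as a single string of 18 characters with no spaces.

Tracking allowed requests in the window:
  req#1 t=6s: ALLOW
  req#2 t=7s: ALLOW
  req#3 t=7s: ALLOW
  req#4 t=7s: ALLOW
  req#5 t=9s: ALLOW
  req#6 t=9s: DENY
  req#7 t=9s: DENY
  req#8 t=9s: DENY
  req#9 t=10s: DENY
  req#10 t=14s: DENY
  req#11 t=15s: DENY
  req#12 t=16s: DENY
  req#13 t=16s: DENY
  req#14 t=16s: DENY
  req#15 t=17s: DENY
  req#16 t=17s: DENY
  req#17 t=17s: DENY
  req#18 t=18s: DENY

Answer: AAAAADDDDDDDDDDDDD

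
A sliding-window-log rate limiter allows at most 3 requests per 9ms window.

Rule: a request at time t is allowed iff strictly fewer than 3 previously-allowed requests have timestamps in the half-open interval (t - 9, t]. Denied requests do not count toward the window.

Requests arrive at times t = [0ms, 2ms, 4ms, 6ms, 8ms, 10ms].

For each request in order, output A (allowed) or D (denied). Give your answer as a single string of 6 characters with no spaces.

Tracking allowed requests in the window:
  req#1 t=0ms: ALLOW
  req#2 t=2ms: ALLOW
  req#3 t=4ms: ALLOW
  req#4 t=6ms: DENY
  req#5 t=8ms: DENY
  req#6 t=10ms: ALLOW

Answer: AAADDA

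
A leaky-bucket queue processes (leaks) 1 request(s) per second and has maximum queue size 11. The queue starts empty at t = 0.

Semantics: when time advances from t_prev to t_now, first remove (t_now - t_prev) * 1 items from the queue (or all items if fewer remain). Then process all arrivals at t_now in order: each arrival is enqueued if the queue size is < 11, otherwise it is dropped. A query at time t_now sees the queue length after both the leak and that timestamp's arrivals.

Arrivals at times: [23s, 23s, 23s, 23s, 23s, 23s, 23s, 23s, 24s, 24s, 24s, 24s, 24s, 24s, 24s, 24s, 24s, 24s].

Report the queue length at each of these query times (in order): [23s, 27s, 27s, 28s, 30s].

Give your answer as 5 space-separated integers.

Answer: 8 8 8 7 5

Derivation:
Queue lengths at query times:
  query t=23s: backlog = 8
  query t=27s: backlog = 8
  query t=27s: backlog = 8
  query t=28s: backlog = 7
  query t=30s: backlog = 5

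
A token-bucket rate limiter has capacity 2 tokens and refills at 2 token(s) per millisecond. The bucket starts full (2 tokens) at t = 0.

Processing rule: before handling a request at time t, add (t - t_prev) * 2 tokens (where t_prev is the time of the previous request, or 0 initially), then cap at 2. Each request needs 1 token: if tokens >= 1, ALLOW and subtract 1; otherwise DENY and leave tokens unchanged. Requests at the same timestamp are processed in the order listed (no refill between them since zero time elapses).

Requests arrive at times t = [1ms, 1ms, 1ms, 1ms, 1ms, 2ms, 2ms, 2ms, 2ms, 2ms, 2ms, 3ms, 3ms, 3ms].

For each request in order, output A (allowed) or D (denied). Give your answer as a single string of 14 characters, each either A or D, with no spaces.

Simulating step by step:
  req#1 t=1ms: ALLOW
  req#2 t=1ms: ALLOW
  req#3 t=1ms: DENY
  req#4 t=1ms: DENY
  req#5 t=1ms: DENY
  req#6 t=2ms: ALLOW
  req#7 t=2ms: ALLOW
  req#8 t=2ms: DENY
  req#9 t=2ms: DENY
  req#10 t=2ms: DENY
  req#11 t=2ms: DENY
  req#12 t=3ms: ALLOW
  req#13 t=3ms: ALLOW
  req#14 t=3ms: DENY

Answer: AADDDAADDDDAAD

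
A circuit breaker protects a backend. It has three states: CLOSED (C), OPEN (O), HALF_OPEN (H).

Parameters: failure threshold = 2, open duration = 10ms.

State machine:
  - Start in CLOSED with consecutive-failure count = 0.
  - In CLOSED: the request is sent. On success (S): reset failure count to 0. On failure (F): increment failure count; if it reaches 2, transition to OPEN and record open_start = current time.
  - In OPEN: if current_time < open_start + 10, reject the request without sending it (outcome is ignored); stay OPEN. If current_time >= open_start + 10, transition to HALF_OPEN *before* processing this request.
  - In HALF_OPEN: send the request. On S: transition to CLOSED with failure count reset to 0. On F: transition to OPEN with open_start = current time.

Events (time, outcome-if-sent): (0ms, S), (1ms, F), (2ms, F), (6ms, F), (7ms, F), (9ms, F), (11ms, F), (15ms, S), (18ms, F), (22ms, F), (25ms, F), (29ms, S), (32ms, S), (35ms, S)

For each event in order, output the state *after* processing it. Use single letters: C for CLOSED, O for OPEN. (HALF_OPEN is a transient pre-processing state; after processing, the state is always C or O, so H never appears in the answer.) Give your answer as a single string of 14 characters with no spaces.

State after each event:
  event#1 t=0ms outcome=S: state=CLOSED
  event#2 t=1ms outcome=F: state=CLOSED
  event#3 t=2ms outcome=F: state=OPEN
  event#4 t=6ms outcome=F: state=OPEN
  event#5 t=7ms outcome=F: state=OPEN
  event#6 t=9ms outcome=F: state=OPEN
  event#7 t=11ms outcome=F: state=OPEN
  event#8 t=15ms outcome=S: state=CLOSED
  event#9 t=18ms outcome=F: state=CLOSED
  event#10 t=22ms outcome=F: state=OPEN
  event#11 t=25ms outcome=F: state=OPEN
  event#12 t=29ms outcome=S: state=OPEN
  event#13 t=32ms outcome=S: state=CLOSED
  event#14 t=35ms outcome=S: state=CLOSED

Answer: CCOOOOOCCOOOCC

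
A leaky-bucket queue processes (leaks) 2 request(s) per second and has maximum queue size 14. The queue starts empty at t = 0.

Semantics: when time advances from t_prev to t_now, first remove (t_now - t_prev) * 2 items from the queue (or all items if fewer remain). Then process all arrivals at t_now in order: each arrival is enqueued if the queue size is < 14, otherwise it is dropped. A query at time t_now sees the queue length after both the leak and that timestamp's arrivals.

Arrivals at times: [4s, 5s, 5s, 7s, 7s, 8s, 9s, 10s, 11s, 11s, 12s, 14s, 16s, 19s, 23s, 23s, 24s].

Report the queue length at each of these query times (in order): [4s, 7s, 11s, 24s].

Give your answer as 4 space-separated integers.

Queue lengths at query times:
  query t=4s: backlog = 1
  query t=7s: backlog = 2
  query t=11s: backlog = 2
  query t=24s: backlog = 1

Answer: 1 2 2 1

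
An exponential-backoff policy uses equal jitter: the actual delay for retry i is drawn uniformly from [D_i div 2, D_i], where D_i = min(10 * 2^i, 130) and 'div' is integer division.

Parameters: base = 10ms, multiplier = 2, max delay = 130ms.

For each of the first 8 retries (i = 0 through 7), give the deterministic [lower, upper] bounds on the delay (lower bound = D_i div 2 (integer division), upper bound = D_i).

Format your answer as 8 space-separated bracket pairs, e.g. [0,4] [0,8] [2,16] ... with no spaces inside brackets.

Answer: [5,10] [10,20] [20,40] [40,80] [65,130] [65,130] [65,130] [65,130]

Derivation:
Computing bounds per retry:
  i=0: D_i=min(10*2^0,130)=10, bounds=[5,10]
  i=1: D_i=min(10*2^1,130)=20, bounds=[10,20]
  i=2: D_i=min(10*2^2,130)=40, bounds=[20,40]
  i=3: D_i=min(10*2^3,130)=80, bounds=[40,80]
  i=4: D_i=min(10*2^4,130)=130, bounds=[65,130]
  i=5: D_i=min(10*2^5,130)=130, bounds=[65,130]
  i=6: D_i=min(10*2^6,130)=130, bounds=[65,130]
  i=7: D_i=min(10*2^7,130)=130, bounds=[65,130]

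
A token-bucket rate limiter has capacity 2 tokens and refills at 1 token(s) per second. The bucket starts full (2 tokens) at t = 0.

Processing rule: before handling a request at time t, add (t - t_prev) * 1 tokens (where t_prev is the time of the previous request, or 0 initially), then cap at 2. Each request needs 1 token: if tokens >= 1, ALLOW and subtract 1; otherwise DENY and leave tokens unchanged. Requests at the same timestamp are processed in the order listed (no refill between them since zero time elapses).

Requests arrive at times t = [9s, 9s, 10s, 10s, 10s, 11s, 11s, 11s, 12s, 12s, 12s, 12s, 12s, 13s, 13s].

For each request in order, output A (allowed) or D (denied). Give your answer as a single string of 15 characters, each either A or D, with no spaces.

Answer: AAADDADDADDDDAD

Derivation:
Simulating step by step:
  req#1 t=9s: ALLOW
  req#2 t=9s: ALLOW
  req#3 t=10s: ALLOW
  req#4 t=10s: DENY
  req#5 t=10s: DENY
  req#6 t=11s: ALLOW
  req#7 t=11s: DENY
  req#8 t=11s: DENY
  req#9 t=12s: ALLOW
  req#10 t=12s: DENY
  req#11 t=12s: DENY
  req#12 t=12s: DENY
  req#13 t=12s: DENY
  req#14 t=13s: ALLOW
  req#15 t=13s: DENY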